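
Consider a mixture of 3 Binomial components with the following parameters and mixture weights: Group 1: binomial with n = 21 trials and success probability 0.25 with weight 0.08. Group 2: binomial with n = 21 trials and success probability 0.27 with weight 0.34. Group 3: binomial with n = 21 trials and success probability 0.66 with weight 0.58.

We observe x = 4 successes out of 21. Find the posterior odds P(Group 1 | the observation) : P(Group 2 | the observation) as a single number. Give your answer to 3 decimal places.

Only the two components matter; the odds are (P(Z=i) f_i(x)) / (P(Z=j) f_j(x)).
Evaluate each component's likelihood at the observed value:
  f_1 = 0.175738
  f_2 = 0.151011
  f_3 = 1.23135e-05
0.014059 / 0.0513437 ≈ 0.274

0.274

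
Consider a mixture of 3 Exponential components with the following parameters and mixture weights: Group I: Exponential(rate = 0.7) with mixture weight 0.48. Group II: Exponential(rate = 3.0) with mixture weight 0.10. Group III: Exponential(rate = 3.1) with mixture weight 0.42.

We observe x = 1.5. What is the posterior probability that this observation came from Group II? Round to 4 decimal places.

0.0250

The responsibility of component k is P(Z=k) f_k(x) divided by Σ_j P(Z=j) f_j(x).
Exponential densities:
  p_I = 0.244956
  p_II = 0.033327
  p_III = 0.029641
Unnormalised posteriors:
  P(Z=I)·p_I = 0.48 × 0.244956 = 0.117579
  P(Z=II)·p_II = 0.10 × 0.033327 = 0.0033327
  P(Z=III)·p_III = 0.42 × 0.029641 = 0.0124492
Evidence: 0.117579 + 0.0033327 + 0.0124492 = 0.133361
Responsibility of Group II: 0.0033327 / 0.133361 ≈ 0.0250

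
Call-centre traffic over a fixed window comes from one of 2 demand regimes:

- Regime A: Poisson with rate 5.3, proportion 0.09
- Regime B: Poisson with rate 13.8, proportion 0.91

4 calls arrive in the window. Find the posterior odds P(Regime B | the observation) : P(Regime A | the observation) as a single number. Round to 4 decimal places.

Posterior odds = (P(Z=i) f_i(x)) / (P(Z=j) f_j(x)); the normalising sum cancels.
Poisson probabilities:
  p_A = 0.164109
  p_B = 0.00153476
Posterior odds = (P(Z=B)·p_B) / (P(Z=A)·p_A) = (0.91·0.00153476) / (0.09·0.164109) = 0.00139663 / 0.0147698 ≈ 0.0946

0.0946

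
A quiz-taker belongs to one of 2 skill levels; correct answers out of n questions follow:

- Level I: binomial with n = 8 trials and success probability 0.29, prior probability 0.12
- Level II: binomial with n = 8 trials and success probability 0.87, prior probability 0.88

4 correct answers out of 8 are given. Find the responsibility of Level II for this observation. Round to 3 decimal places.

The responsibility of component k is π_k f_k(x) divided by Σ_j π_j f_j(x).
Component likelihoods at x = 4 correct answers out of 8:
  f_I = 0.125812
  f_II = 0.0114538
Unnormalised posteriors:
  π_I·f_I = 0.12 × 0.125812 = 0.0150975
  π_II·f_II = 0.88 × 0.0114538 = 0.0100793
Evidence: 0.0150975 + 0.0100793 = 0.0251768
P(Level II | data) ≈ 0.400

0.400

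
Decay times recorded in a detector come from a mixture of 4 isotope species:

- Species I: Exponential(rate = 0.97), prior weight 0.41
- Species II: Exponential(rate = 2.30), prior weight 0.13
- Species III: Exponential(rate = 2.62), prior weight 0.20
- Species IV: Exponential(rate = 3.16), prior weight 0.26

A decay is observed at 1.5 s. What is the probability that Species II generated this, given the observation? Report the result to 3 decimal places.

P(component k | x) = π_k·f_k(x) / marginal(x), where marginal(x) = Σ_j π_j·f_j(x).
Component likelihoods at x = 1.5 s:
  L_I = 0.226398
  L_II = 0.073015
  L_III = 0.0514664
  L_IV = 0.0276141
Prior × likelihood for each component:
  π_I·L_I = 0.41 × 0.226398 = 0.0928233
  π_II·L_II = 0.13 × 0.073015 = 0.00949195
  π_III·L_III = 0.20 × 0.0514664 = 0.0102933
  π_IV·L_IV = 0.26 × 0.0276141 = 0.00717967
Normaliser: 0.0928233 + 0.00949195 + 0.0102933 + 0.00717967 = 0.119788
P(Species II | the observation) ≈ 0.079

0.079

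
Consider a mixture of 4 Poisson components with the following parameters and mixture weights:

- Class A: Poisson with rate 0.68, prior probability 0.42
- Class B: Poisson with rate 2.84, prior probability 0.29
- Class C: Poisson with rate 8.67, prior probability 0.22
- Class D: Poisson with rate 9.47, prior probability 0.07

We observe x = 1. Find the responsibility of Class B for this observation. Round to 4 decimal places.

0.2491

P(component k | x) = P(Z=k)·f_k(x) / marginal(x), where marginal(x) = Σ_j P(Z=j)·f_j(x).
Evaluate each component's likelihood at the observed value:
  L_A = e^(−0.68)·0.68^1/1! = 0.3445
  L_B = e^(−2.84)·2.84^1/1! = 0.165929
  L_C = e^(−8.67)·8.67^1/1! = 0.00148828
  L_D = e^(−9.47)·9.47^1/1! = 0.000730434
Multiply by the mixture weights:
  P(Z=A)·L_A = 0.42 × 0.3445 = 0.14469
  P(Z=B)·L_B = 0.29 × 0.165929 = 0.0481194
  P(Z=C)·L_C = 0.22 × 0.00148828 = 0.000327423
  P(Z=D)·L_D = 0.07 × 0.000730434 = 5.11304e-05
Sum: 0.14469 + 0.0481194 + 0.000327423 + 5.11304e-05 = 0.193188
So the posterior for Class B is 0.0481194 / 0.193188 ≈ 0.2491.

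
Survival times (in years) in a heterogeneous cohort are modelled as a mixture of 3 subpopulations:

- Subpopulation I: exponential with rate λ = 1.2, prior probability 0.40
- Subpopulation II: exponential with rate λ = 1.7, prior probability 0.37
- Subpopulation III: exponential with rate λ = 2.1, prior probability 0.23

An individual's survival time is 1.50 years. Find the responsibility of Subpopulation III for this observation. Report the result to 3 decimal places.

0.139

P(component k | x) = w_k·f_k(x) / marginal(x), where marginal(x) = Σ_j w_j·f_j(x).
Exponential densities:
  f_I = 0.198359
  f_II = 0.132739
  f_III = 0.0899895
Prior × likelihood for each component:
  w_I·f_I = 0.40 × 0.198359 = 0.0793435
  w_II·f_II = 0.37 × 0.132739 = 0.0491134
  w_III·f_III = 0.23 × 0.0899895 = 0.0206976
Evidence: 0.0793435 + 0.0491134 + 0.0206976 = 0.149154
P(Subpopulation III | x) ≈ 0.139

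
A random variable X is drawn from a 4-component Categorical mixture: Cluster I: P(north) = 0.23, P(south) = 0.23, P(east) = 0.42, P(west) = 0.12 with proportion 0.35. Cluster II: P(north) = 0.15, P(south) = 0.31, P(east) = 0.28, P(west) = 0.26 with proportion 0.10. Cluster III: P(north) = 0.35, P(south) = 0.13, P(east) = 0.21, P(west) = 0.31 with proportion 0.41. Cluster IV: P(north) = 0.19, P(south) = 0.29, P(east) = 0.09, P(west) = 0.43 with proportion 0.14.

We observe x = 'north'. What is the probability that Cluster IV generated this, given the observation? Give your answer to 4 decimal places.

The responsibility of component k is π_k f_k(x) divided by Σ_j π_j f_j(x).
Categorical probabilities:
  L_I = 0.23
  L_II = 0.15
  L_III = 0.35
  L_IV = 0.19
Weight by the priors:
  π_I·L_I = 0.35 × 0.23 = 0.0805
  π_II·L_II = 0.10 × 0.15 = 0.015
  π_III·L_III = 0.41 × 0.35 = 0.1435
  π_IV·L_IV = 0.14 × 0.19 = 0.0266
Normaliser: 0.0805 + 0.015 + 0.1435 + 0.0266 = 0.2656
P(Cluster IV | the observation) ≈ 0.1002

0.1002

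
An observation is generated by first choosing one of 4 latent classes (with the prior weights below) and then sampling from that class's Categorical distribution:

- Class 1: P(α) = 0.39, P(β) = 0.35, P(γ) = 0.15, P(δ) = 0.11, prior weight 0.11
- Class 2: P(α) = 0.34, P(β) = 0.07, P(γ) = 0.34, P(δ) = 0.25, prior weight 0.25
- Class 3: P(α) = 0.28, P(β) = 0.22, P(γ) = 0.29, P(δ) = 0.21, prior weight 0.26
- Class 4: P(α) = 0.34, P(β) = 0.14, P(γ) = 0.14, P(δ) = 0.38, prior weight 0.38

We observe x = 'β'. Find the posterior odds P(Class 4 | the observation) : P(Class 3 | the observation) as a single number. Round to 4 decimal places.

0.9301

The posterior odds equal the prior odds times the likelihood ratio: (w_i/w_j)·(f_i(x)/f_j(x)).
Component likelihoods at x = 'β':
  f_1 = P(β | comp) = 0.35
  f_2 = P(β | comp) = 0.07
  f_3 = P(β | comp) = 0.22
  f_4 = P(β | comp) = 0.14
0.0532 / 0.0572 ≈ 0.9301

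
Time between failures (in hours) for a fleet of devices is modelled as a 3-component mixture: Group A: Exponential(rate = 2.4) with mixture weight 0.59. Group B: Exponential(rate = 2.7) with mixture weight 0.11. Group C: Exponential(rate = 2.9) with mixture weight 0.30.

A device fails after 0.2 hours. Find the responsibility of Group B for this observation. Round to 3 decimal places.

By Bayes' theorem, P(k | x) = π_k f_k(x) / Σ_j π_j f_j(x).
Evaluate each component's likelihood at the observed value:
  f_A = 1.48508
  f_B = 1.57342
  f_C = 1.62371
Weight by the priors:
  π_A·f_A = 0.59 × 1.48508 = 0.876197
  π_B·f_B = 0.11 × 1.57342 = 0.173076
  π_C·f_C = 0.30 × 1.62371 = 0.487112
Sum: 0.876197 + 0.173076 + 0.487112 = 1.53639
P(Group B | x) ≈ 0.113

0.113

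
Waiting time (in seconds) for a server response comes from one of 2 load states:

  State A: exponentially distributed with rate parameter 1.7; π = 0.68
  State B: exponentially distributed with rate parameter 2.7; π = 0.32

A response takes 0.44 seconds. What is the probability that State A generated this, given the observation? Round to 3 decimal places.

0.675

P(component k | x) = w_k·f_k(x) / marginal(x), where marginal(x) = Σ_j w_j·f_j(x).
Component likelihoods at x = 0.44 seconds:
  p_A = 1.7·e^(−1.7·0.44) = 1.7·e^(−0.7480) = 0.804631
  p_B = 2.7·e^(−2.7·0.44) = 2.7·e^(−1.1880) = 0.823042
Prior × likelihood for each component:
  w_A·p_A = 0.68 × 0.804631 = 0.547149
  w_B·p_B = 0.32 × 0.823042 = 0.263373
Denominator: 0.547149 + 0.263373 = 0.810522
Responsibility of State A: 0.547149 / 0.810522 ≈ 0.675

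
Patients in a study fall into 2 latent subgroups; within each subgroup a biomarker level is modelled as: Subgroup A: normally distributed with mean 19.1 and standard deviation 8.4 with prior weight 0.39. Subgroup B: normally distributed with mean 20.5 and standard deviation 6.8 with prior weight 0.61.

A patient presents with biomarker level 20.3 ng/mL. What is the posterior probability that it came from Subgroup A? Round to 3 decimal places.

0.339

P(component k | x) = π_k·f_k(x) / marginal(x), where marginal(x) = Σ_j π_j·f_j(x).
Component likelihoods at x = 20.3 ng/mL:
  p_A = (1/(8.4·√(2π)))·exp(−(20.3−19.1)²/(2·8.4²)) = 0.047493·exp(-0.01020) = 0.047011
  p_B = (1/(6.8·√(2π)))·exp(−(20.3−20.5)²/(2·6.8²)) = 0.058668·exp(-0.00043) = 0.0586426
Prior × likelihood for each component:
  π_A·p_A = 0.39 × 0.047011 = 0.0183343
  π_B·p_B = 0.61 × 0.0586426 = 0.035772
Normaliser: 0.0183343 + 0.035772 = 0.0541063
P(Subgroup A | the observation) ≈ 0.339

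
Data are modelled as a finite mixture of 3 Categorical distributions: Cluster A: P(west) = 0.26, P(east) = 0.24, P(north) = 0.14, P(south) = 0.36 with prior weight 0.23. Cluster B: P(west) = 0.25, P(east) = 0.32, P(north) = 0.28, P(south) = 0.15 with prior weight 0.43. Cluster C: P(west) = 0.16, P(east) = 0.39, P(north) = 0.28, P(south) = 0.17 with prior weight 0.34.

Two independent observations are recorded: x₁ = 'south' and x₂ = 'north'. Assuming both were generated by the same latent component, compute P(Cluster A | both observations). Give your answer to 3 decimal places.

P(component k | x) = P(Z=k)·f_k(x) / marginal(x), where marginal(x) = Σ_j P(Z=j)·f_j(x).
Since both observations come from the same component, the likelihood for component k is f_k(x₁)·f_k(x₂).
  p_A = [0.36] × [0.14] = 0.0504
  p_B = [0.15] × [0.28] = 0.042
  p_C = [0.17] × [0.28] = 0.0476
Prior × likelihood for each component:
  P(Z=A)·p_A = 0.23 × 0.0504 = 0.011592
  P(Z=B)·p_B = 0.43 × 0.042 = 0.01806
  P(Z=C)·p_C = 0.34 × 0.0476 = 0.016184
Marginal: 0.011592 + 0.01806 + 0.016184 = 0.045836
P(Cluster A | x₁,x₂) = 0.011592 / 0.045836 ≈ 0.253

0.253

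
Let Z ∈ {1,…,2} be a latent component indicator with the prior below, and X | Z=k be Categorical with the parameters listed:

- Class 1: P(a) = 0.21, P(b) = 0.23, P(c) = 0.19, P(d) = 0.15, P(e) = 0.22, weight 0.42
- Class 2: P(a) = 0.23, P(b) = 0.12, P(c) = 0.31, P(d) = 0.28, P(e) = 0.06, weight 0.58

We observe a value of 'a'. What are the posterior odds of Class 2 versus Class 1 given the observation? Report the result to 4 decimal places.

1.5125

Only the two components matter; the odds are (w_i f_i(x)) / (w_j f_j(x)).
Component likelihoods at x = 'a':
  f_1 = 0.21
  f_2 = 0.23
Odds = (0.58/0.42) × (0.23/0.21) = 1.38095 × 1.09524 ≈ 1.5125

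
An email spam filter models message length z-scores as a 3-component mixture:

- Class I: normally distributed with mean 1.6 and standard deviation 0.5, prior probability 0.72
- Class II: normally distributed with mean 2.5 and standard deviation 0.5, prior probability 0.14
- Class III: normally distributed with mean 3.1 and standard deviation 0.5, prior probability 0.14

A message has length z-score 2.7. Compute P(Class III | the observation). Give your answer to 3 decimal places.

P(component k | x) = π_k·f_k(x) / marginal(x), where marginal(x) = Σ_j π_j·f_j(x).
Component likelihoods at x = 2.7:
  L_I = 0.0709492
  L_II = 0.73654
  L_III = 0.579383
Prior × likelihood for each component:
  π_I·L_I = 0.72 × 0.0709492 = 0.0510834
  π_II·L_II = 0.14 × 0.73654 = 0.103116
  π_III·L_III = 0.14 × 0.579383 = 0.0811136
Evidence: 0.0510834 + 0.103116 + 0.0811136 = 0.235313
P(Class III | the observation) = 0.0811136 / 0.235313 ≈ 0.345

0.345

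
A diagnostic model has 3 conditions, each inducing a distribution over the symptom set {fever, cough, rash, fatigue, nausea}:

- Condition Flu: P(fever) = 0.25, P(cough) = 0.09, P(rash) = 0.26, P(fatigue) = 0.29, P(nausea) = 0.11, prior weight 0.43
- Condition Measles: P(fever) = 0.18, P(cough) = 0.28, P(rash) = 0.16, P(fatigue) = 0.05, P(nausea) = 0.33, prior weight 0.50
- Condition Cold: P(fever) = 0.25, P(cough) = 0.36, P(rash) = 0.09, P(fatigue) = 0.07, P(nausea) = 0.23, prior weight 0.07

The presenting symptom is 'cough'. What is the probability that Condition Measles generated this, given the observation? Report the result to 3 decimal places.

Posterior ∝ prior × likelihood, so P(k | x) ∝ P(Z=k) f_k(x); normalise over all components.
Categorical probabilities:
  p_Flu = P(cough | comp) = 0.09
  p_Measles = P(cough | comp) = 0.28
  p_Cold = P(cough | comp) = 0.36
Unnormalised posteriors:
  P(Z=Flu)·p_Flu = 0.43 × 0.09 = 0.0387
  P(Z=Measles)·p_Measles = 0.50 × 0.28 = 0.14
  P(Z=Cold)·p_Cold = 0.07 × 0.36 = 0.0252
Sum: 0.0387 + 0.14 + 0.0252 = 0.2039
Responsibility of Condition Measles: 0.14 / 0.2039 ≈ 0.687

0.687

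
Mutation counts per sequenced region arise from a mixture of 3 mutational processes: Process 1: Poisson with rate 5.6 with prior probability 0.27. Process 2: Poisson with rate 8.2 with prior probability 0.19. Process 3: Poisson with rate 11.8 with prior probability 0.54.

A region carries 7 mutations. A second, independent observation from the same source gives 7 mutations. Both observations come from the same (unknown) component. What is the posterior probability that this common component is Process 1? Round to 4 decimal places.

0.4787

P(component k | x) = w_k·f_k(x) / marginal(x), where marginal(x) = Σ_j w_j·f_j(x).
Since both observations come from the same component, the likelihood for component k is f_k(x₁)·f_k(x₂).
  p_1 = [0.126717] × [0.126717] = 0.0160573
  p_2 = [0.135848] × [0.135848] = 0.0184545
  p_3 = [0.0474317] × [0.0474317] = 0.00224977
Weight by the priors:
  w_1·p_1 = 0.27 × 0.0160573 = 0.00433548
  w_2·p_2 = 0.19 × 0.0184545 = 0.00350636
  w_3·p_3 = 0.54 × 0.00224977 = 0.00121487
Normaliser: 0.00433548 + 0.00350636 + 0.00121487 = 0.00905671
So the posterior for Process 1 is 0.00433548 / 0.00905671 ≈ 0.4787.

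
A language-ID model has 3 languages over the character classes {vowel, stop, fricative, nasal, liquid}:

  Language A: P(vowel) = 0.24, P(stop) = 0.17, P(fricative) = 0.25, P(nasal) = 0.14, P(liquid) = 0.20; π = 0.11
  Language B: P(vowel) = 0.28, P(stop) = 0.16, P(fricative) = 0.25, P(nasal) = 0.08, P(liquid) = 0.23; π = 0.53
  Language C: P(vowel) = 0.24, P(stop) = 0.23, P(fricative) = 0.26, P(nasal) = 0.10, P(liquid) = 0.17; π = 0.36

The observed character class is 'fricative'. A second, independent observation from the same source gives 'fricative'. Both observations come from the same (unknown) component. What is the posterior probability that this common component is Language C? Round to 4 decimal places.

0.3783

The responsibility of component k is π_k f_k(x) divided by Σ_j π_j f_j(x).
Since both observations come from the same component, the likelihood for component k is f_k(x₁)·f_k(x₂).
  L_A = [P(fricative | comp) = 0.25] × [0.25] = 0.0625
  L_B = [P(fricative | comp) = 0.25] × [0.25] = 0.0625
  L_C = [P(fricative | comp) = 0.26] × [0.26] = 0.0676
Unnormalised posteriors:
  π_A·L_A = 0.11 × 0.0625 = 0.006875
  π_B·L_B = 0.53 × 0.0625 = 0.033125
  π_C·L_C = 0.36 × 0.0676 = 0.024336
Denominator: 0.006875 + 0.033125 + 0.024336 = 0.064336
P(Language C | x₁,x₂) ≈ 0.3783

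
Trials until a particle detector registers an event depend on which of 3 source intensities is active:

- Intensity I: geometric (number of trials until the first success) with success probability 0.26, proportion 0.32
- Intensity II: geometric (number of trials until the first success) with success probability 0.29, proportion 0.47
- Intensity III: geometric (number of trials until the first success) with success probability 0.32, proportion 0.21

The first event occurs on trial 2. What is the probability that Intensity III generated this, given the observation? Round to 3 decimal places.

0.224

Posterior ∝ prior × likelihood, so P(k | x) ∝ w_k f_k(x); normalise over all components.
Evaluate each component's likelihood at the observed value:
  p_I = 0.26·(1−0.26)^1 = 0.26·0.74 = 0.1924
  p_II = 0.29·(1−0.29)^1 = 0.29·0.71 = 0.2059
  p_III = 0.32·(1−0.32)^1 = 0.32·0.68 = 0.2176
Prior × likelihood for each component:
  w_I·p_I = 0.32 × 0.1924 = 0.061568
  w_II·p_II = 0.47 × 0.2059 = 0.096773
  w_III·p_III = 0.21 × 0.2176 = 0.045696
Normaliser: 0.061568 + 0.096773 + 0.045696 = 0.204037
So the posterior for Intensity III is 0.045696 / 0.204037 ≈ 0.224.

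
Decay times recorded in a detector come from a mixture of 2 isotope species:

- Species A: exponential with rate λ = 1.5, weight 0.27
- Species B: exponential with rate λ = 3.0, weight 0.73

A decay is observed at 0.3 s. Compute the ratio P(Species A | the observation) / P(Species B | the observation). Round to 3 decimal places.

Only the two components matter; the odds are (w_i f_i(x)) / (w_j f_j(x)).
Component likelihoods at x = 0.3 s:
  p_A = 1.5·e^(−1.5·0.3) = 1.5·e^(−0.4500) = 0.956442
  p_B = 3.0·e^(−3.0·0.3) = 3.0·e^(−0.9000) = 1.21971
Posterior odds = (w_A·p_A) / (w_B·p_B) = (0.27·0.956442) / (0.73·1.21971) = 0.258239 / 0.890388 ≈ 0.290

0.290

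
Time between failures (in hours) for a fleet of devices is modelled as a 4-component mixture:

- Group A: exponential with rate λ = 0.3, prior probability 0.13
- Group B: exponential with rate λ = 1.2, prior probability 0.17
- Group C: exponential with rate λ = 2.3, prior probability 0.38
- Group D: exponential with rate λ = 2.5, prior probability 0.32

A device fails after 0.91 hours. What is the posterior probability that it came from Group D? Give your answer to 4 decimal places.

0.2854

P(component k | x) = P(Z=k)·f_k(x) / marginal(x), where marginal(x) = Σ_j P(Z=j)·f_j(x).
Evaluate each component's likelihood at the observed value:
  p_A = 0.3·e^(−0.3·0.91) = 0.3·e^(−0.2730) = 0.228328
  p_B = 1.2·e^(−1.2·0.91) = 1.2·e^(−1.0920) = 0.402654
  p_C = 2.3·e^(−2.3·0.91) = 2.3·e^(−2.0930) = 0.283628
  p_D = 2.5·e^(−2.5·0.91) = 2.5·e^(−2.2750) = 0.256992
Weight by the priors:
  P(Z=A)·p_A = 0.13 × 0.228328 = 0.0296826
  P(Z=B)·p_B = 0.17 × 0.402654 = 0.0684511
  P(Z=C)·p_C = 0.38 × 0.283628 = 0.107779
  P(Z=D)·p_D = 0.32 × 0.256992 = 0.0822375
Evidence: 0.0296826 + 0.0684511 + 0.107779 + 0.0822375 = 0.28815
So the posterior for Group D is 0.0822375 / 0.28815 ≈ 0.2854.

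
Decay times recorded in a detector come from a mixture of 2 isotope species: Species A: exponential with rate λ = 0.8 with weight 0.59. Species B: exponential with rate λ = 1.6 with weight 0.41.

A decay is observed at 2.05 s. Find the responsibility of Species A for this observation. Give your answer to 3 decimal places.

Posterior ∝ prior × likelihood, so P(k | x) ∝ w_k f_k(x); normalise over all components.
Component likelihoods at x = 2.05 s:
  L_A = 0.155184
  L_B = 0.0602052
Weight by the priors:
  w_A·L_A = 0.59 × 0.155184 = 0.0915586
  w_B·L_B = 0.41 × 0.0602052 = 0.0246841
Denominator: 0.0915586 + 0.0246841 = 0.116243
So the posterior for Species A is 0.0915586 / 0.116243 ≈ 0.788.

0.788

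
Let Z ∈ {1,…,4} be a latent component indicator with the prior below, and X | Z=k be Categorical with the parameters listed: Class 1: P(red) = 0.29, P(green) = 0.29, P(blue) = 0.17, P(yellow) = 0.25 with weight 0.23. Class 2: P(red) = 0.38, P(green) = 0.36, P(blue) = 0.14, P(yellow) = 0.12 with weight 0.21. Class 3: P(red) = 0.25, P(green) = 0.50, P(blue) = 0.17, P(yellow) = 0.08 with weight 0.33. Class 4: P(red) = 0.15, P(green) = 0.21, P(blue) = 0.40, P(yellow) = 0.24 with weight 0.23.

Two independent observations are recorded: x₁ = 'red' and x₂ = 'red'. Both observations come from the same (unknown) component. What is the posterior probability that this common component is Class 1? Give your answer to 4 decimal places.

Posterior ∝ prior × likelihood, so P(k | x) ∝ π_k f_k(x); normalise over all components.
Since both observations come from the same component, the likelihood for component k is f_k(x₁)·f_k(x₂).
  f_1 = [P(red | comp) = 0.29] × [0.29] = 0.0841
  f_2 = [P(red | comp) = 0.38] × [0.38] = 0.1444
  f_3 = [P(red | comp) = 0.25] × [0.25] = 0.0625
  f_4 = [P(red | comp) = 0.15] × [0.15] = 0.0225
Unnormalised posteriors:
  π_1·f_1 = 0.23 × 0.0841 = 0.019343
  π_2·f_2 = 0.21 × 0.1444 = 0.030324
  π_3·f_3 = 0.33 × 0.0625 = 0.020625
  π_4·f_4 = 0.23 × 0.0225 = 0.005175
Marginal: 0.019343 + 0.030324 + 0.020625 + 0.005175 = 0.075467
P(Class 1 | x₁,x₂) = 0.019343 / 0.075467 ≈ 0.2563

0.2563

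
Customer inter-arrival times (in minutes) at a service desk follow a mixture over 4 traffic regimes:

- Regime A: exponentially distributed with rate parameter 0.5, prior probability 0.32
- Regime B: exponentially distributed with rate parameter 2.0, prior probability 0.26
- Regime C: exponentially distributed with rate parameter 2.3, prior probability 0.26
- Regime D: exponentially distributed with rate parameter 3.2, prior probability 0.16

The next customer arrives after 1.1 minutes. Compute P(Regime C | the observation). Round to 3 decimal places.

0.224

Posterior ∝ prior × likelihood, so P(k | x) ∝ w_k f_k(x); normalise over all components.
Evaluate each component's likelihood at the observed value:
  L_A = 0.5·e^(−0.5·1.1) = 0.5·e^(−0.5500) = 0.288475
  L_B = 2.0·e^(−2.0·1.1) = 2.0·e^(−2.2000) = 0.221606
  L_C = 2.3·e^(−2.3·1.1) = 2.3·e^(−2.5300) = 0.183216
  L_D = 3.2·e^(−3.2·1.1) = 3.2·e^(−3.5200) = 0.0947182
Weight by the priors:
  w_A·L_A = 0.32 × 0.288475 = 0.092312
  w_B·L_B = 0.26 × 0.221606 = 0.0576176
  w_C·L_C = 0.26 × 0.183216 = 0.0476361
  w_D·L_D = 0.16 × 0.0947182 = 0.0151549
Evidence: 0.092312 + 0.0576176 + 0.0476361 + 0.0151549 = 0.212721
Responsibility of Regime C: 0.0476361 / 0.212721 ≈ 0.224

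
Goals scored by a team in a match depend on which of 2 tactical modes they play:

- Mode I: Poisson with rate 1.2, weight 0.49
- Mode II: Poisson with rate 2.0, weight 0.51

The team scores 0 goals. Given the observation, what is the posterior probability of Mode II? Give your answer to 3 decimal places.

0.319

By Bayes' theorem, P(k | x) = P(Z=k) f_k(x) / Σ_j P(Z=j) f_j(x).
Evaluate each component's likelihood at the observed value:
  f_I = 0.301194
  f_II = 0.135335
Multiply by the mixture weights:
  P(Z=I)·f_I = 0.49 × 0.301194 = 0.147585
  P(Z=II)·f_II = 0.51 × 0.135335 = 0.069021
Normaliser: 0.147585 + 0.069021 = 0.216606
P(Mode II | 0 goals) = 0.069021 / 0.216606 ≈ 0.319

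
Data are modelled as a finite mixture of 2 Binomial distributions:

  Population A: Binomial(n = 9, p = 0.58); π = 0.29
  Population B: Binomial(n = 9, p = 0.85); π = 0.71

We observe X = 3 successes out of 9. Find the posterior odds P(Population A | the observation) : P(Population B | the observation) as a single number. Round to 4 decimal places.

Since P(k|x) ∝ π_k f_k(x), the posterior odds are π_i f_i(x) / (π_j f_j(x)).
Evaluate each component's likelihood at the observed value:
  f_A = 0.089962
  f_B = 0.000587602
0.026089 / 0.000417198 ≈ 62.5338

62.5338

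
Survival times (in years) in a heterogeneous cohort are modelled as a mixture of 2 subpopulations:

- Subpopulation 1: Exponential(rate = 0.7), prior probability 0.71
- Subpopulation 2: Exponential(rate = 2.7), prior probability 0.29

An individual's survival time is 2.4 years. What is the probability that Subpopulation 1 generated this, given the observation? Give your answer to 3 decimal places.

P(component k | x) = w_k·f_k(x) / marginal(x), where marginal(x) = Σ_j w_j·f_j(x).
Component likelihoods at x = 2.4 years:
  L_1 = 0.130462
  L_2 = 0.00414129
Multiply by the mixture weights:
  w_1·L_1 = 0.71 × 0.130462 = 0.0926279
  w_2·L_2 = 0.29 × 0.00414129 = 0.00120097
Marginal: 0.0926279 + 0.00120097 = 0.0938288
P(Subpopulation 1 | 2.4 years) ≈ 0.987

0.987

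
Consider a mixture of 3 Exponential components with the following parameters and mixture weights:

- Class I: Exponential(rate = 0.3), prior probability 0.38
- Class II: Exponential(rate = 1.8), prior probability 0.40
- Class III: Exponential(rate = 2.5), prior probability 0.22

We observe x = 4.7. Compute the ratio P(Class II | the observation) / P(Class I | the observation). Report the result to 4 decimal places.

Only the two components matter; the odds are (w_i f_i(x)) / (w_j f_j(x)).
Component likelihoods at x = 4.7:
  f_I = 0.3·e^(−0.3·4.7) = 0.3·e^(−1.4100) = 0.073243
  f_II = 1.8·e^(−1.8·4.7) = 1.8·e^(−8.4600) = 0.00038119
  f_III = 2.5·e^(−2.5·4.7) = 2.5·e^(−11.7500) = 1.97233e-05
Posterior odds = (w_II·f_II) / (w_I·f_I) = (0.40·0.00038119) / (0.38·0.073243) = 0.000152476 / 0.0278323 ≈ 0.0055

0.0055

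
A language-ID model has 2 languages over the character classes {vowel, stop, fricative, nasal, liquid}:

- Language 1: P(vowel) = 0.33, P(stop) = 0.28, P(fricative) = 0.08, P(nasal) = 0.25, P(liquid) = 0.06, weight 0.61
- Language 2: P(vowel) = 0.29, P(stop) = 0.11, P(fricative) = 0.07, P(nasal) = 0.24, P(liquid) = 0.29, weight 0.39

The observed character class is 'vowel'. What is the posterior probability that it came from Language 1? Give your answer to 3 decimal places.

P(component k | x) = P(Z=k)·f_k(x) / marginal(x), where marginal(x) = Σ_j P(Z=j)·f_j(x).
Evaluate each component's likelihood at the observed value:
  p_1 = 0.33
  p_2 = 0.29
Prior × likelihood for each component:
  P(Z=1)·p_1 = 0.61 × 0.33 = 0.2013
  P(Z=2)·p_2 = 0.39 × 0.29 = 0.1131
Marginal: 0.2013 + 0.1131 = 0.3144
So the posterior for Language 1 is 0.2013 / 0.3144 ≈ 0.640.

0.640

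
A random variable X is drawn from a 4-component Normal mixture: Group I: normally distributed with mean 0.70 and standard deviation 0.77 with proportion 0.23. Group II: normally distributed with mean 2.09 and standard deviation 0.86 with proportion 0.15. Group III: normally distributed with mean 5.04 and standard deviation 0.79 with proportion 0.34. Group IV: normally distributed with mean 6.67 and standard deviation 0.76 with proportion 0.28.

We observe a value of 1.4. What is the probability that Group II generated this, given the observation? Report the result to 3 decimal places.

By Bayes' theorem, P(k | x) = P(Z=k) f_k(x) / Σ_j P(Z=j) f_j(x).
Evaluate each component's likelihood at the observed value:
  f_I = 0.342735
  f_II = 0.336224
  f_III = 1.23954e-05
  f_IV = 1.90084e-11
Multiply by the mixture weights:
  P(Z=I)·f_I = 0.23 × 0.342735 = 0.0788291
  P(Z=II)·f_II = 0.15 × 0.336224 = 0.0504335
  P(Z=III)·f_III = 0.34 × 1.23954e-05 = 4.21445e-06
  P(Z=IV)·f_IV = 0.28 × 1.90084e-11 = 5.32236e-12
Evidence: 0.0788291 + 0.0504335 + 4.21445e-06 + 5.32236e-12 = 0.129267
P(Group II | data) ≈ 0.390

0.390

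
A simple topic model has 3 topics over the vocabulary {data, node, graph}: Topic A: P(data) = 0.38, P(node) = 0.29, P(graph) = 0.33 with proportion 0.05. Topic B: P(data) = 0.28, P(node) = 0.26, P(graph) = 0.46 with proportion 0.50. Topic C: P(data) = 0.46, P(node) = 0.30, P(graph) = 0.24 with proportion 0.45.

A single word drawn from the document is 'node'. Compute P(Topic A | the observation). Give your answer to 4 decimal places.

0.0519

The responsibility of component k is w_k f_k(x) divided by Σ_j w_j f_j(x).
Evaluate each component's likelihood at the observed value:
  L_A = P(node | comp) = 0.29
  L_B = P(node | comp) = 0.26
  L_C = P(node | comp) = 0.30
Unnormalised posteriors:
  w_A·L_A = 0.05 × 0.29 = 0.0145
  w_B·L_B = 0.50 × 0.26 = 0.13
  w_C·L_C = 0.45 × 0.3 = 0.135
Sum: 0.0145 + 0.13 + 0.135 = 0.2795
P(Topic A | 'node') ≈ 0.0519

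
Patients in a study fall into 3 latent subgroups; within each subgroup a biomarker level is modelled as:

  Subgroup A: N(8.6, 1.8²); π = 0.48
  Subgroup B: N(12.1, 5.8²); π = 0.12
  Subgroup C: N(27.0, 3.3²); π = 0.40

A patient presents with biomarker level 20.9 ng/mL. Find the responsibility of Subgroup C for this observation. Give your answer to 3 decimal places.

0.770

Apply Bayes' rule: the posterior for each component is proportional to its prior times its likelihood at x.
Evaluate each component's likelihood at the observed value:
  p_A = 1.60719e-11
  p_B = 0.0217573
  p_C = 0.0218991
Prior × likelihood for each component:
  P(Z=A)·p_A = 0.48 × 1.60719e-11 = 7.71452e-12
  P(Z=B)·p_B = 0.12 × 0.0217573 = 0.00261087
  P(Z=C)·p_C = 0.40 × 0.0218991 = 0.00875965
Marginal: 7.71452e-12 + 0.00261087 + 0.00875965 = 0.0113705
P(Subgroup C | 20.9 ng/mL) ≈ 0.770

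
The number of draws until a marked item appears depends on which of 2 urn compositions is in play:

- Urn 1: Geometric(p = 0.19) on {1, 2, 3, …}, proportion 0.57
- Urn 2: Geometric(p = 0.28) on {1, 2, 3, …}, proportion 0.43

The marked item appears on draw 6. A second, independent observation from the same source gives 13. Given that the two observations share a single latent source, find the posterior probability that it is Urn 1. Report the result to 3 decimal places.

0.819

Apply Bayes' rule: the posterior for each component is proportional to its prior times its likelihood at x.
Since both observations come from the same component, the likelihood for component k is f_k(x₁)·f_k(x₂).
  p_1 = [0.19·(1−0.19)^5 = 0.19·0.348678 = 0.0662489] × [0.0151556] = 0.00100404
  p_2 = [0.28·(1−0.28)^5 = 0.28·0.193492 = 0.0541777] × [0.00543435] = 0.000294421
Weight by the priors:
  π_1·p_1 = 0.57 × 0.00100404 = 0.000572305
  π_2·p_2 = 0.43 × 0.000294421 = 0.000126601
Marginal: 0.000572305 + 0.000126601 = 0.000698906
P(Urn 1 | data) = 0.000572305 / 0.000698906 ≈ 0.819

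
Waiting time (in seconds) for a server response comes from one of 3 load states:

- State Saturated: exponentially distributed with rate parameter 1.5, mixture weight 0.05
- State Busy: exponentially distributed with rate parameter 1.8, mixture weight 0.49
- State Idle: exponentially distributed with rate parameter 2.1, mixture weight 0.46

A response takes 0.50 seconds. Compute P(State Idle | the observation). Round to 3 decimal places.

0.462

The responsibility of component k is w_k f_k(x) divided by Σ_j w_j f_j(x).
Evaluate each component's likelihood at the observed value:
  L_Saturated = 0.70855
  L_Busy = 0.731825
  L_Idle = 0.734869
Unnormalised posteriors:
  w_Saturated·L_Saturated = 0.05 × 0.70855 = 0.0354275
  w_Busy·L_Busy = 0.49 × 0.731825 = 0.358594
  w_Idle·L_Idle = 0.46 × 0.734869 = 0.33804
Denominator: 0.0354275 + 0.358594 + 0.33804 = 0.732062
Responsibility of State Idle: 0.33804 / 0.732062 ≈ 0.462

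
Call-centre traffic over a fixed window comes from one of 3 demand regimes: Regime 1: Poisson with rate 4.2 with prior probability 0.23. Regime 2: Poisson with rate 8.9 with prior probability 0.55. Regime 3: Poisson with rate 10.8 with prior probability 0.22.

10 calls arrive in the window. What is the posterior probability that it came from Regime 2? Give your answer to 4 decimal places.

Apply Bayes' rule: the posterior for each component is proportional to its prior times its likelihood at x.
Poisson probabilities:
  p_1 = 0.00705819
  p_2 = 0.117197
  p_3 = 0.121365
Weight by the priors:
  π_1·p_1 = 0.23 × 0.00705819 = 0.00162338
  π_2·p_2 = 0.55 × 0.117197 = 0.0644583
  π_3·p_3 = 0.22 × 0.121365 = 0.0267003
Sum: 0.00162338 + 0.0644583 + 0.0267003 = 0.092782
Responsibility of Regime 2: 0.0644583 / 0.092782 ≈ 0.6947

0.6947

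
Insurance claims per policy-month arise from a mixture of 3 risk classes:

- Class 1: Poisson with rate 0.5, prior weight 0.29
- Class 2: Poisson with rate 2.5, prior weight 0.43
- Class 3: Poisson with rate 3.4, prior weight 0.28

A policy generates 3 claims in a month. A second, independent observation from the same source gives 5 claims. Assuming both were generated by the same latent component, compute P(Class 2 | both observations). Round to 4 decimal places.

0.4425

Apply Bayes' rule: the posterior for each component is proportional to its prior times its likelihood at x.
Since both observations come from the same component, the likelihood for component k is f_k(x₁)·f_k(x₂).
  p_1 = [e^(−0.5)·0.5^3/3! = 0.0126361] × [0.000157951] = 1.99587e-06
  p_2 = [e^(−2.5)·2.5^3/3! = 0.213763] × [0.0668009] = 0.0142796
  p_3 = [e^(−3.4)·3.4^3/3! = 0.218617] × [0.126361] = 0.0276246
Multiply by the mixture weights:
  π_1·p_1 = 0.29 × 1.99587e-06 = 5.78803e-07
  π_2·p_2 = 0.43 × 0.0142796 = 0.00614022
  π_3·p_3 = 0.28 × 0.0276246 = 0.00773489
Denominator: 5.78803e-07 + 0.00614022 + 0.00773489 = 0.0138757
P(Class 2 | x₁, x₂) = 0.00614022 / 0.0138757 ≈ 0.4425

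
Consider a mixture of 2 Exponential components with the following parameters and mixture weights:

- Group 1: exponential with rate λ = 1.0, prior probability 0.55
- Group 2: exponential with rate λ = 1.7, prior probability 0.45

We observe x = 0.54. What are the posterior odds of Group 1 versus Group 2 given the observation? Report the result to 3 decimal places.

1.049

Posterior odds = (π_i f_i(x)) / (π_j f_j(x)); the normalising sum cancels.
Exponential densities:
  f_1 = 0.582748
  f_2 = 0.678839
0.320512 / 0.305477 ≈ 1.049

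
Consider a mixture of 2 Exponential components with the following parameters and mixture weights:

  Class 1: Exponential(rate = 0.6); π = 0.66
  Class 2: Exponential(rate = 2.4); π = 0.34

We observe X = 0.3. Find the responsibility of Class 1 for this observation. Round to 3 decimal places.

0.454

Posterior ∝ prior × likelihood, so P(k | x) ∝ w_k f_k(x); normalise over all components.
Component likelihoods at x = 0.3:
  p_1 = 0.6·e^(−0.6·0.3) = 0.6·e^(−0.1800) = 0.501162
  p_2 = 2.4·e^(−2.4·0.3) = 2.4·e^(−0.7200) = 1.16821
Weight by the priors:
  w_1·p_1 = 0.66 × 0.501162 = 0.330767
  w_2·p_2 = 0.34 × 1.16821 = 0.39719
Sum: 0.330767 + 0.39719 = 0.727957
So the posterior for Class 1 is 0.330767 / 0.727957 ≈ 0.454.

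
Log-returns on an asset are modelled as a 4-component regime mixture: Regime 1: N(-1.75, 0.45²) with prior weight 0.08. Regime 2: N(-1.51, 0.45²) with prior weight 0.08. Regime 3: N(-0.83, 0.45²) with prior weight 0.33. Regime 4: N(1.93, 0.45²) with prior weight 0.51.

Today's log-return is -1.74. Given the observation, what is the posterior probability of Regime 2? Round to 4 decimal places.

0.3640

Apply Bayes' rule: the posterior for each component is proportional to its prior times its likelihood at x.
Normal densities:
  L_1 = (1/(0.45·√(2π)))·exp(−(-1.74−-1.75)²/(2·0.45²)) = 0.886538·exp(-0.00025) = 0.88632
  L_2 = (1/(0.45·√(2π)))·exp(−(-1.74−-1.51)²/(2·0.45²)) = 0.886538·exp(-0.13062) = 0.777985
  L_3 = (1/(0.45·√(2π)))·exp(−(-1.74−-0.83)²/(2·0.45²)) = 0.886538·exp(-2.04469) = 0.114736
  L_4 = (1/(0.45·√(2π)))·exp(−(-1.74−1.93)²/(2·0.45²)) = 0.886538·exp(-33.25654) = 3.19569e-15
Prior × likelihood for each component:
  P(Z=1)·L_1 = 0.08 × 0.88632 = 0.0709056
  P(Z=2)·L_2 = 0.08 × 0.777985 = 0.0622388
  P(Z=3)·L_3 = 0.33 × 0.114736 = 0.0378629
  P(Z=4)·L_4 = 0.51 × 3.19569e-15 = 1.6298e-15
Normaliser: 0.0709056 + 0.0622388 + 0.0378629 + 1.6298e-15 = 0.171007
P(Regime 2 | -1.74) ≈ 0.3640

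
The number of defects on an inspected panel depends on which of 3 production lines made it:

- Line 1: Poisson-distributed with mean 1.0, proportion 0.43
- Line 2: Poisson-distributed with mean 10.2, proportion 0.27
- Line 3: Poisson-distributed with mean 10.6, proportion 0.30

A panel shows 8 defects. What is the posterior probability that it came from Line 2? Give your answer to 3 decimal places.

Apply Bayes' rule: the posterior for each component is proportional to its prior times its likelihood at x.
Poisson probabilities:
  L_1 = 9.12399e-06
  L_2 = 0.108013
  L_3 = 0.0984929
Multiply by the mixture weights:
  π_1·L_1 = 0.43 × 9.12399e-06 = 3.92332e-06
  π_2·L_2 = 0.27 × 0.108013 = 0.0291636
  π_3·L_3 = 0.30 × 0.0984929 = 0.0295479
Marginal: 3.92332e-06 + 0.0291636 + 0.0295479 = 0.0587154
P(Line 2 | x) ≈ 0.497

0.497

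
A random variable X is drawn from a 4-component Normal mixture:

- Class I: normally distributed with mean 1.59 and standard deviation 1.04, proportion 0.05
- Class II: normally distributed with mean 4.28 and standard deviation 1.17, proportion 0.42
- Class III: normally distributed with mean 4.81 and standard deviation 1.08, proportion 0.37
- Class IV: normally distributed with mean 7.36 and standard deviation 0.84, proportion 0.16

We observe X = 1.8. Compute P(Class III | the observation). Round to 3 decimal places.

By Bayes' theorem, P(k | x) = P(Z=k) f_k(x) / Σ_j P(Z=j) f_j(x).
Evaluate each component's likelihood at the observed value:
  L_I = 0.375857
  L_II = 0.0360655
  L_III = 0.00759939
  L_IV = 1.45553e-10
Weight by the priors:
  P(Z=I)·L_I = 0.05 × 0.375857 = 0.0187929
  P(Z=II)·L_II = 0.42 × 0.0360655 = 0.0151475
  P(Z=III)·L_III = 0.37 × 0.00759939 = 0.00281177
  P(Z=IV)·L_IV = 0.16 × 1.45553e-10 = 2.32885e-11
Sum: 0.0187929 + 0.0151475 + 0.00281177 + 2.32885e-11 = 0.0367522
P(Class III | the observation) ≈ 0.077

0.077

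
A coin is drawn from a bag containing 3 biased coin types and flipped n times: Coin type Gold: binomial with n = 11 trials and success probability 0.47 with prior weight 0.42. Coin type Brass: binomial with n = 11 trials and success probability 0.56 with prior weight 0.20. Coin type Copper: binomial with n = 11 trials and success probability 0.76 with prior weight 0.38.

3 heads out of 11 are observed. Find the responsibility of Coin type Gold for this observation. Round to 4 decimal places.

Apply Bayes' rule: the posterior for each component is proportional to its prior times its likelihood at x.
Binomial probabilities:
  p_Gold = C(11,3)·0.47^3·0.53^8 = 165·0.103823·0.00622597 = 0.106656
  p_Brass = C(11,3)·0.56^3·0.44^8 = 165·0.175616·0.00140482 = 0.040707
  p_Copper = C(11,3)·0.76^3·0.24^8 = 165·0.438976·1.10075e-05 = 0.000797287
Multiply by the mixture weights:
  π_Gold·p_Gold = 0.42 × 0.106656 = 0.0447954
  π_Brass·p_Brass = 0.20 × 0.040707 = 0.00814141
  π_Copper·p_Copper = 0.38 × 0.000797287 = 0.000302969
Sum: 0.0447954 + 0.00814141 + 0.000302969 = 0.0532398
P(Coin type Gold | data) = 0.0447954 / 0.0532398 ≈ 0.8414

0.8414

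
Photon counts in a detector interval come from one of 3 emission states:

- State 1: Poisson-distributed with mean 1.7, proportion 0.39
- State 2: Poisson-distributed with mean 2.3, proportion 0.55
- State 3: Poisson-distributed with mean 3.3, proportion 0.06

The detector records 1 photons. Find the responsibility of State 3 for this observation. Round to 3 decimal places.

Apply Bayes' rule: the posterior for each component is proportional to its prior times its likelihood at x.
Component likelihoods at x = 1 photons:
  f_1 = e^(−1.7)·1.7^1/1! = 0.310562
  f_2 = e^(−2.3)·2.3^1/1! = 0.230595
  f_3 = e^(−3.3)·3.3^1/1! = 0.121714
Prior × likelihood for each component:
  w_1·f_1 = 0.39 × 0.310562 = 0.121119
  w_2·f_2 = 0.55 × 0.230595 = 0.126827
  w_3·f_3 = 0.06 × 0.121714 = 0.00730287
Evidence: 0.121119 + 0.126827 + 0.00730287 = 0.255249
P(State 3 | x) = 0.00730287 / 0.255249 ≈ 0.029

0.029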